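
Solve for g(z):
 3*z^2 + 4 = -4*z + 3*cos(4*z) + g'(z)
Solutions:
 g(z) = C1 + z^3 + 2*z^2 + 4*z - 3*sin(4*z)/4


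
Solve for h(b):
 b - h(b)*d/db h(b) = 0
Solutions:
 h(b) = -sqrt(C1 + b^2)
 h(b) = sqrt(C1 + b^2)


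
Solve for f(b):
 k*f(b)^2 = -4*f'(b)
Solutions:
 f(b) = 4/(C1 + b*k)


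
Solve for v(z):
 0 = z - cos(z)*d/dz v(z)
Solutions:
 v(z) = C1 + Integral(z/cos(z), z)


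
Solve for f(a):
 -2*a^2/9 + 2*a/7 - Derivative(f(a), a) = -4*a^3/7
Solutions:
 f(a) = C1 + a^4/7 - 2*a^3/27 + a^2/7


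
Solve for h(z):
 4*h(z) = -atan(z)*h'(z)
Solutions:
 h(z) = C1*exp(-4*Integral(1/atan(z), z))


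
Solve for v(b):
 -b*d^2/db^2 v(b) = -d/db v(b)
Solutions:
 v(b) = C1 + C2*b^2


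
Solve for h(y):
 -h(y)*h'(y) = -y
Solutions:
 h(y) = -sqrt(C1 + y^2)
 h(y) = sqrt(C1 + y^2)


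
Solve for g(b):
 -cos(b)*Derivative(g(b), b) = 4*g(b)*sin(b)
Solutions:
 g(b) = C1*cos(b)^4


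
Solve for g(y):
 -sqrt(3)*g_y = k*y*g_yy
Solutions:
 g(y) = C1 + y^(((re(k) - sqrt(3))*re(k) + im(k)^2)/(re(k)^2 + im(k)^2))*(C2*sin(sqrt(3)*log(y)*Abs(im(k))/(re(k)^2 + im(k)^2)) + C3*cos(sqrt(3)*log(y)*im(k)/(re(k)^2 + im(k)^2)))


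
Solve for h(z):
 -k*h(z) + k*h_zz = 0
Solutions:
 h(z) = C1*exp(-z) + C2*exp(z)


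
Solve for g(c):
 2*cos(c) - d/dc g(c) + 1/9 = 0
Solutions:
 g(c) = C1 + c/9 + 2*sin(c)


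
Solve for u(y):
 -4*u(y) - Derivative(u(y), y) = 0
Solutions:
 u(y) = C1*exp(-4*y)


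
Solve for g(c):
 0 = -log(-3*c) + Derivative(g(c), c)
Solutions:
 g(c) = C1 + c*log(-c) + c*(-1 + log(3))


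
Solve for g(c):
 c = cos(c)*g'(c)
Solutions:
 g(c) = C1 + Integral(c/cos(c), c)


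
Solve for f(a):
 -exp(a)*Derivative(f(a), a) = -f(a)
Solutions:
 f(a) = C1*exp(-exp(-a))


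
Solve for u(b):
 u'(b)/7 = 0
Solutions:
 u(b) = C1


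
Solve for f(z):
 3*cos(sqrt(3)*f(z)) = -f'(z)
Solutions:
 f(z) = sqrt(3)*(pi - asin((exp(2*sqrt(3)*C1) + exp(6*sqrt(3)*z))/(exp(2*sqrt(3)*C1) - exp(6*sqrt(3)*z))))/3
 f(z) = sqrt(3)*asin((exp(2*sqrt(3)*C1) + exp(6*sqrt(3)*z))/(exp(2*sqrt(3)*C1) - exp(6*sqrt(3)*z)))/3


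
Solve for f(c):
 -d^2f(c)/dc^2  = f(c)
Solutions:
 f(c) = C1*sin(c) + C2*cos(c)


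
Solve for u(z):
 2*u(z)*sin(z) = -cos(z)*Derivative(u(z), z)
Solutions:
 u(z) = C1*cos(z)^2


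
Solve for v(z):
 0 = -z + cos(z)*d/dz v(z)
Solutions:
 v(z) = C1 + Integral(z/cos(z), z)


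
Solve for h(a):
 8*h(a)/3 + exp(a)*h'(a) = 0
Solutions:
 h(a) = C1*exp(8*exp(-a)/3)


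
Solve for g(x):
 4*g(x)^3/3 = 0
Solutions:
 g(x) = 0


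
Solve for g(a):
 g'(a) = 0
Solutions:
 g(a) = C1


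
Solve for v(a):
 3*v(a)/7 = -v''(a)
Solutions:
 v(a) = C1*sin(sqrt(21)*a/7) + C2*cos(sqrt(21)*a/7)


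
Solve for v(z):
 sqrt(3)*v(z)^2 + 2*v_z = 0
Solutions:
 v(z) = 2/(C1 + sqrt(3)*z)


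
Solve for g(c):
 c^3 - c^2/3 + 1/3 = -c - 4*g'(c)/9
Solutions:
 g(c) = C1 - 9*c^4/16 + c^3/4 - 9*c^2/8 - 3*c/4


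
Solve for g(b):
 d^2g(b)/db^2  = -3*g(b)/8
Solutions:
 g(b) = C1*sin(sqrt(6)*b/4) + C2*cos(sqrt(6)*b/4)


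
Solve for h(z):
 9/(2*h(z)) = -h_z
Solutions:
 h(z) = -sqrt(C1 - 9*z)
 h(z) = sqrt(C1 - 9*z)


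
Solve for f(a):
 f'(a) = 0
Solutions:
 f(a) = C1


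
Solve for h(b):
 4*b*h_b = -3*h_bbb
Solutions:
 h(b) = C1 + Integral(C2*airyai(-6^(2/3)*b/3) + C3*airybi(-6^(2/3)*b/3), b)


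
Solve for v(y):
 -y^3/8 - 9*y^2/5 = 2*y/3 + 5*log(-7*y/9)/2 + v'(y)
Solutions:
 v(y) = C1 - y^4/32 - 3*y^3/5 - y^2/3 - 5*y*log(-y)/2 + y*(-5*log(7)/2 + 5/2 + 5*log(3))


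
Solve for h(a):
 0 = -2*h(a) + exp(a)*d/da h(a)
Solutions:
 h(a) = C1*exp(-2*exp(-a))


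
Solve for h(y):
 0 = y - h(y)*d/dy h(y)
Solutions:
 h(y) = -sqrt(C1 + y^2)
 h(y) = sqrt(C1 + y^2)


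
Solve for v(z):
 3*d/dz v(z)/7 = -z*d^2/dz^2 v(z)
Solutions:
 v(z) = C1 + C2*z^(4/7)


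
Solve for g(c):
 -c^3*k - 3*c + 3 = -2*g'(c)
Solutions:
 g(c) = C1 + c^4*k/8 + 3*c^2/4 - 3*c/2


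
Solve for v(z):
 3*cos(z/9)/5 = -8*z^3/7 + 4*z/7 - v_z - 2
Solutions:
 v(z) = C1 - 2*z^4/7 + 2*z^2/7 - 2*z - 27*sin(z/9)/5


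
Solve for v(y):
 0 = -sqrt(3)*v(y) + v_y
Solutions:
 v(y) = C1*exp(sqrt(3)*y)


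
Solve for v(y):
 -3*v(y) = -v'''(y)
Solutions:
 v(y) = C3*exp(3^(1/3)*y) + (C1*sin(3^(5/6)*y/2) + C2*cos(3^(5/6)*y/2))*exp(-3^(1/3)*y/2)


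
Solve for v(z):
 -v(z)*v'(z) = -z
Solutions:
 v(z) = -sqrt(C1 + z^2)
 v(z) = sqrt(C1 + z^2)


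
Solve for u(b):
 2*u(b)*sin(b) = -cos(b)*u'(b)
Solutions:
 u(b) = C1*cos(b)^2


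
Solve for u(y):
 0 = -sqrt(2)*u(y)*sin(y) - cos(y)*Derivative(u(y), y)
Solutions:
 u(y) = C1*cos(y)^(sqrt(2))


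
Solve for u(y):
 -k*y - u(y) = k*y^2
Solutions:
 u(y) = k*y*(-y - 1)


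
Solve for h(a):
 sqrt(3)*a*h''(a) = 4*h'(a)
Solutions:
 h(a) = C1 + C2*a^(1 + 4*sqrt(3)/3)


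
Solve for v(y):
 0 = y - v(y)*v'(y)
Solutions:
 v(y) = -sqrt(C1 + y^2)
 v(y) = sqrt(C1 + y^2)


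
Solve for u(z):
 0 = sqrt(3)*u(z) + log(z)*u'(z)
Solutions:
 u(z) = C1*exp(-sqrt(3)*li(z))


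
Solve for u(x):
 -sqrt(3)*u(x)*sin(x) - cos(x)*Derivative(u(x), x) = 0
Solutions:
 u(x) = C1*cos(x)^(sqrt(3))


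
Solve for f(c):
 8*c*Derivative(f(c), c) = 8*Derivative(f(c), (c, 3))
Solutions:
 f(c) = C1 + Integral(C2*airyai(c) + C3*airybi(c), c)


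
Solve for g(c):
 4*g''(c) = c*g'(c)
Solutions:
 g(c) = C1 + C2*erfi(sqrt(2)*c/4)


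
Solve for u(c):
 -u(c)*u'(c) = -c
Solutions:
 u(c) = -sqrt(C1 + c^2)
 u(c) = sqrt(C1 + c^2)


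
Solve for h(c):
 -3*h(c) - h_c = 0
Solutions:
 h(c) = C1*exp(-3*c)


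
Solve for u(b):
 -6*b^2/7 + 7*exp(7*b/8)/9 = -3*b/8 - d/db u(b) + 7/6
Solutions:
 u(b) = C1 + 2*b^3/7 - 3*b^2/16 + 7*b/6 - 8*exp(7*b/8)/9


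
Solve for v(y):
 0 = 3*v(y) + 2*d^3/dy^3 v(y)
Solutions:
 v(y) = C3*exp(-2^(2/3)*3^(1/3)*y/2) + (C1*sin(2^(2/3)*3^(5/6)*y/4) + C2*cos(2^(2/3)*3^(5/6)*y/4))*exp(2^(2/3)*3^(1/3)*y/4)


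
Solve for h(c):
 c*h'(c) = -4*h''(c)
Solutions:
 h(c) = C1 + C2*erf(sqrt(2)*c/4)


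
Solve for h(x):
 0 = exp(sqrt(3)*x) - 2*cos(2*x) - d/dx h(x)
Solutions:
 h(x) = C1 + sqrt(3)*exp(sqrt(3)*x)/3 - sin(2*x)


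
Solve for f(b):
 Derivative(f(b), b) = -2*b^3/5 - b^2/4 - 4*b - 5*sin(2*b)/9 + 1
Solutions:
 f(b) = C1 - b^4/10 - b^3/12 - 2*b^2 + b + 5*cos(2*b)/18


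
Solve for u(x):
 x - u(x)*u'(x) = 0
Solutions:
 u(x) = -sqrt(C1 + x^2)
 u(x) = sqrt(C1 + x^2)


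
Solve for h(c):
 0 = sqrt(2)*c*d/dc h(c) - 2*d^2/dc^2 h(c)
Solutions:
 h(c) = C1 + C2*erfi(2^(1/4)*c/2)


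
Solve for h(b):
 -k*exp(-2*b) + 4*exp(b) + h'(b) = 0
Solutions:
 h(b) = C1 - k*exp(-2*b)/2 - 4*exp(b)


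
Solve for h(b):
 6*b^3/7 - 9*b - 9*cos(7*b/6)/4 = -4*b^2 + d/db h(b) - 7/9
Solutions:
 h(b) = C1 + 3*b^4/14 + 4*b^3/3 - 9*b^2/2 + 7*b/9 - 27*sin(7*b/6)/14


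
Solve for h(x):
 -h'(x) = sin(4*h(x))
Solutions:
 h(x) = -acos((-C1 - exp(8*x))/(C1 - exp(8*x)))/4 + pi/2
 h(x) = acos((-C1 - exp(8*x))/(C1 - exp(8*x)))/4


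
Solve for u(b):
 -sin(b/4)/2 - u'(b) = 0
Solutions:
 u(b) = C1 + 2*cos(b/4)


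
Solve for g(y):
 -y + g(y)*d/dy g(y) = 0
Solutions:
 g(y) = -sqrt(C1 + y^2)
 g(y) = sqrt(C1 + y^2)


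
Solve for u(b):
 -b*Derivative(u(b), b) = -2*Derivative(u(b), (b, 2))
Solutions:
 u(b) = C1 + C2*erfi(b/2)


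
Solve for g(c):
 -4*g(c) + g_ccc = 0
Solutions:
 g(c) = C3*exp(2^(2/3)*c) + (C1*sin(2^(2/3)*sqrt(3)*c/2) + C2*cos(2^(2/3)*sqrt(3)*c/2))*exp(-2^(2/3)*c/2)


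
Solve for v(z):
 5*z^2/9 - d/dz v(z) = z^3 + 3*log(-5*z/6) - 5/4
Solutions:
 v(z) = C1 - z^4/4 + 5*z^3/27 - 3*z*log(-z) + z*(-3*log(5) + 17/4 + 3*log(6))


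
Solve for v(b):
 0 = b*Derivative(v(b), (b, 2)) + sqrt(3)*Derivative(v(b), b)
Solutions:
 v(b) = C1 + C2*b^(1 - sqrt(3))


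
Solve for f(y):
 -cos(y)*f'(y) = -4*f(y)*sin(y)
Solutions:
 f(y) = C1/cos(y)^4


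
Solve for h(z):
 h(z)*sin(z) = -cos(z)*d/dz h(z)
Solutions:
 h(z) = C1*cos(z)


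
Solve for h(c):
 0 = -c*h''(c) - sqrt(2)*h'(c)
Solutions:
 h(c) = C1 + C2*c^(1 - sqrt(2))


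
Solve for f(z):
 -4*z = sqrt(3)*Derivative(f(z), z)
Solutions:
 f(z) = C1 - 2*sqrt(3)*z^2/3


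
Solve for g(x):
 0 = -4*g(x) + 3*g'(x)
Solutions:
 g(x) = C1*exp(4*x/3)


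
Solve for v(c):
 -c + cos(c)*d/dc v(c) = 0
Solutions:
 v(c) = C1 + Integral(c/cos(c), c)


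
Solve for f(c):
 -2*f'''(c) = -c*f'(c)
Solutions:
 f(c) = C1 + Integral(C2*airyai(2^(2/3)*c/2) + C3*airybi(2^(2/3)*c/2), c)


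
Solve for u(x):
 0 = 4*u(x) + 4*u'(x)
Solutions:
 u(x) = C1*exp(-x)


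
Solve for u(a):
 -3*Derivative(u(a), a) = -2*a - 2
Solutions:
 u(a) = C1 + a^2/3 + 2*a/3


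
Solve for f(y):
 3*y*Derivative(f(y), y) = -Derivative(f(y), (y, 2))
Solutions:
 f(y) = C1 + C2*erf(sqrt(6)*y/2)


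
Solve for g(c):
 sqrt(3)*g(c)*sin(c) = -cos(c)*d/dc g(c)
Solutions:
 g(c) = C1*cos(c)^(sqrt(3))


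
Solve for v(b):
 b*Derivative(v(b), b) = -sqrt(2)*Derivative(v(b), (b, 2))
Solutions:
 v(b) = C1 + C2*erf(2^(1/4)*b/2)


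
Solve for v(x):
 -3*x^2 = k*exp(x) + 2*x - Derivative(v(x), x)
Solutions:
 v(x) = C1 + k*exp(x) + x^3 + x^2


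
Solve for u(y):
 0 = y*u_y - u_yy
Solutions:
 u(y) = C1 + C2*erfi(sqrt(2)*y/2)


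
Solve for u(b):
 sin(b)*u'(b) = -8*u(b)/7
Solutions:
 u(b) = C1*(cos(b) + 1)^(4/7)/(cos(b) - 1)^(4/7)


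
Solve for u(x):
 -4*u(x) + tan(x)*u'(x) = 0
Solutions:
 u(x) = C1*sin(x)^4


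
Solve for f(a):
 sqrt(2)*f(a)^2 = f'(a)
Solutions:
 f(a) = -1/(C1 + sqrt(2)*a)


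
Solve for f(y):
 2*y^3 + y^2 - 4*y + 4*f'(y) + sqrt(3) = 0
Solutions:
 f(y) = C1 - y^4/8 - y^3/12 + y^2/2 - sqrt(3)*y/4


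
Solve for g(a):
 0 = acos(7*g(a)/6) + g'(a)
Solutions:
 Integral(1/acos(7*_y/6), (_y, g(a))) = C1 - a


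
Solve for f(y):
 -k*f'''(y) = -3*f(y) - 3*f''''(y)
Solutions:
 f(y) = C1*exp(y*(k - sqrt(k^2 + 6*12^(1/3)*(k^2 + sqrt(k^4 - 768))^(1/3) + 48*18^(1/3)/(k^2 + sqrt(k^4 - 768))^(1/3)) - sqrt(2)*sqrt(-k^3/sqrt(k^2 + 6*12^(1/3)*(k^2 + sqrt(k^4 - 768))^(1/3) + 48*18^(1/3)/(k^2 + sqrt(k^4 - 768))^(1/3)) + k^2 - 3*12^(1/3)*(k^2 + sqrt(k^4 - 768))^(1/3) - 24*18^(1/3)/(k^2 + sqrt(k^4 - 768))^(1/3)))/12) + C2*exp(y*(k - sqrt(k^2 + 6*12^(1/3)*(k^2 + sqrt(k^4 - 768))^(1/3) + 48*18^(1/3)/(k^2 + sqrt(k^4 - 768))^(1/3)) + sqrt(2)*sqrt(-k^3/sqrt(k^2 + 6*12^(1/3)*(k^2 + sqrt(k^4 - 768))^(1/3) + 48*18^(1/3)/(k^2 + sqrt(k^4 - 768))^(1/3)) + k^2 - 3*12^(1/3)*(k^2 + sqrt(k^4 - 768))^(1/3) - 24*18^(1/3)/(k^2 + sqrt(k^4 - 768))^(1/3)))/12) + C3*exp(y*(k + sqrt(k^2 + 6*12^(1/3)*(k^2 + sqrt(k^4 - 768))^(1/3) + 48*18^(1/3)/(k^2 + sqrt(k^4 - 768))^(1/3)) - sqrt(2)*sqrt(k^3/sqrt(k^2 + 6*12^(1/3)*(k^2 + sqrt(k^4 - 768))^(1/3) + 48*18^(1/3)/(k^2 + sqrt(k^4 - 768))^(1/3)) + k^2 - 3*12^(1/3)*(k^2 + sqrt(k^4 - 768))^(1/3) - 24*18^(1/3)/(k^2 + sqrt(k^4 - 768))^(1/3)))/12) + C4*exp(y*(k + sqrt(k^2 + 6*12^(1/3)*(k^2 + sqrt(k^4 - 768))^(1/3) + 48*18^(1/3)/(k^2 + sqrt(k^4 - 768))^(1/3)) + sqrt(2)*sqrt(k^3/sqrt(k^2 + 6*12^(1/3)*(k^2 + sqrt(k^4 - 768))^(1/3) + 48*18^(1/3)/(k^2 + sqrt(k^4 - 768))^(1/3)) + k^2 - 3*12^(1/3)*(k^2 + sqrt(k^4 - 768))^(1/3) - 24*18^(1/3)/(k^2 + sqrt(k^4 - 768))^(1/3)))/12)


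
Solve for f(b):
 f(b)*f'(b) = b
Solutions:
 f(b) = -sqrt(C1 + b^2)
 f(b) = sqrt(C1 + b^2)


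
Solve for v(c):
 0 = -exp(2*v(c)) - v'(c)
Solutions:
 v(c) = log(-sqrt(-1/(C1 - c))) - log(2)/2
 v(c) = log(-1/(C1 - c))/2 - log(2)/2


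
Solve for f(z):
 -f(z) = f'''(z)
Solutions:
 f(z) = C3*exp(-z) + (C1*sin(sqrt(3)*z/2) + C2*cos(sqrt(3)*z/2))*exp(z/2)


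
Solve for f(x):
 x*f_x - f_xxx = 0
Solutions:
 f(x) = C1 + Integral(C2*airyai(x) + C3*airybi(x), x)


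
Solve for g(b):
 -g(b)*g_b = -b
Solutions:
 g(b) = -sqrt(C1 + b^2)
 g(b) = sqrt(C1 + b^2)


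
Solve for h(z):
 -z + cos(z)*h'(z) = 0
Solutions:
 h(z) = C1 + Integral(z/cos(z), z)


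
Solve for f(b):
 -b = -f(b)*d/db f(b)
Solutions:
 f(b) = -sqrt(C1 + b^2)
 f(b) = sqrt(C1 + b^2)


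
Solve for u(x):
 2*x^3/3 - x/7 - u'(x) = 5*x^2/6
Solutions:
 u(x) = C1 + x^4/6 - 5*x^3/18 - x^2/14


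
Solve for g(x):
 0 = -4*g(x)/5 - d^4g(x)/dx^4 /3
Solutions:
 g(x) = (C1*sin(3^(1/4)*5^(3/4)*x/5) + C2*cos(3^(1/4)*5^(3/4)*x/5))*exp(-3^(1/4)*5^(3/4)*x/5) + (C3*sin(3^(1/4)*5^(3/4)*x/5) + C4*cos(3^(1/4)*5^(3/4)*x/5))*exp(3^(1/4)*5^(3/4)*x/5)


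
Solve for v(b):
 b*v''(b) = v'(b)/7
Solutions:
 v(b) = C1 + C2*b^(8/7)


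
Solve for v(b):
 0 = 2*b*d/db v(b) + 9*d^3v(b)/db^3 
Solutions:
 v(b) = C1 + Integral(C2*airyai(-6^(1/3)*b/3) + C3*airybi(-6^(1/3)*b/3), b)


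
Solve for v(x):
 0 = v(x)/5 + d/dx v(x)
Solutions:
 v(x) = C1*exp(-x/5)


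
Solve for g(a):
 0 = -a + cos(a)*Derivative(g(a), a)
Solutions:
 g(a) = C1 + Integral(a/cos(a), a)


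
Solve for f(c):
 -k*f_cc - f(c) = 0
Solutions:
 f(c) = C1*exp(-c*sqrt(-1/k)) + C2*exp(c*sqrt(-1/k))


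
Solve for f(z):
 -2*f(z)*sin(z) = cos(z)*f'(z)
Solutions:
 f(z) = C1*cos(z)^2


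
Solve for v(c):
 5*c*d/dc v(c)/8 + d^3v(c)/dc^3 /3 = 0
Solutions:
 v(c) = C1 + Integral(C2*airyai(-15^(1/3)*c/2) + C3*airybi(-15^(1/3)*c/2), c)


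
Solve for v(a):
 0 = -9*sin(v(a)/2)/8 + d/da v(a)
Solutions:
 -9*a/8 + log(cos(v(a)/2) - 1) - log(cos(v(a)/2) + 1) = C1


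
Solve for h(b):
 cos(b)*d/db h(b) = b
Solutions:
 h(b) = C1 + Integral(b/cos(b), b)


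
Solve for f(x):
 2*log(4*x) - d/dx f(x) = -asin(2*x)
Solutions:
 f(x) = C1 + 2*x*log(x) + x*asin(2*x) - 2*x + 4*x*log(2) + sqrt(1 - 4*x^2)/2


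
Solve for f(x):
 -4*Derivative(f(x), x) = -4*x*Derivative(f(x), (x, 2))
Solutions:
 f(x) = C1 + C2*x^2


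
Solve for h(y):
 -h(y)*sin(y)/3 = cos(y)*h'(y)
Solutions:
 h(y) = C1*cos(y)^(1/3)


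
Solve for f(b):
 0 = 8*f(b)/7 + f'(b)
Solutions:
 f(b) = C1*exp(-8*b/7)


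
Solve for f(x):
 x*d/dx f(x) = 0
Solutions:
 f(x) = C1


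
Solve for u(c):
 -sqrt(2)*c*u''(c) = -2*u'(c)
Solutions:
 u(c) = C1 + C2*c^(1 + sqrt(2))


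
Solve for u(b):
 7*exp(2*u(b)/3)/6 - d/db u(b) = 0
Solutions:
 u(b) = 3*log(-sqrt(-1/(C1 + 7*b))) + 3*log(3)
 u(b) = 3*log(-1/(C1 + 7*b))/2 + 3*log(3)


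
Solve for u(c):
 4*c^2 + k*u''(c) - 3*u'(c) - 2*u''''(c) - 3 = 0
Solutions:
 u(c) = C1 + C2*exp(c*(-2*k/((-6^(1/3) + 2^(1/3)*3^(5/6)*I)*(sqrt(3)*sqrt(243 - 2*k^3) + 27)^(1/3)) + 6^(1/3)*(sqrt(3)*sqrt(243 - 2*k^3) + 27)^(1/3)/12 - 2^(1/3)*3^(5/6)*I*(sqrt(3)*sqrt(243 - 2*k^3) + 27)^(1/3)/12)) + C3*exp(c*(2*k/((6^(1/3) + 2^(1/3)*3^(5/6)*I)*(sqrt(3)*sqrt(243 - 2*k^3) + 27)^(1/3)) + 6^(1/3)*(sqrt(3)*sqrt(243 - 2*k^3) + 27)^(1/3)/12 + 2^(1/3)*3^(5/6)*I*(sqrt(3)*sqrt(243 - 2*k^3) + 27)^(1/3)/12)) + C4*exp(-6^(1/3)*c*(6^(1/3)*k/(sqrt(3)*sqrt(243 - 2*k^3) + 27)^(1/3) + (sqrt(3)*sqrt(243 - 2*k^3) + 27)^(1/3))/6) + 4*c^3/9 + 4*c^2*k/9 + 8*c*k^2/27 - c


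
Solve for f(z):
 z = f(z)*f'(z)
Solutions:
 f(z) = -sqrt(C1 + z^2)
 f(z) = sqrt(C1 + z^2)


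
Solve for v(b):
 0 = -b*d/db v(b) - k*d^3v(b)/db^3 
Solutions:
 v(b) = C1 + Integral(C2*airyai(b*(-1/k)^(1/3)) + C3*airybi(b*(-1/k)^(1/3)), b)


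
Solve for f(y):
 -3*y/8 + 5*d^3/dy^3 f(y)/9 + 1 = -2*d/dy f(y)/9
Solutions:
 f(y) = C1 + C2*sin(sqrt(10)*y/5) + C3*cos(sqrt(10)*y/5) + 27*y^2/32 - 9*y/2


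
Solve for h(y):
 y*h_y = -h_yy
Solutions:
 h(y) = C1 + C2*erf(sqrt(2)*y/2)


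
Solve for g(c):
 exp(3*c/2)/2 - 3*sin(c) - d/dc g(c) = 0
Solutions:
 g(c) = C1 + exp(3*c/2)/3 + 3*cos(c)


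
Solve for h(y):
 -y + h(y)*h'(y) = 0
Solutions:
 h(y) = -sqrt(C1 + y^2)
 h(y) = sqrt(C1 + y^2)


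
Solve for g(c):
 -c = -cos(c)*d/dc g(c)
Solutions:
 g(c) = C1 + Integral(c/cos(c), c)


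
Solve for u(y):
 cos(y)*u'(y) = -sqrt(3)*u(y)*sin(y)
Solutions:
 u(y) = C1*cos(y)^(sqrt(3))


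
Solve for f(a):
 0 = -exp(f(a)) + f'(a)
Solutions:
 f(a) = log(-1/(C1 + a))


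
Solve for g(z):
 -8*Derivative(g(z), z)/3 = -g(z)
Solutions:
 g(z) = C1*exp(3*z/8)


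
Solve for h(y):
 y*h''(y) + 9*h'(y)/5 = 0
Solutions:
 h(y) = C1 + C2/y^(4/5)


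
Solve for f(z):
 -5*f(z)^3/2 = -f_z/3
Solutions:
 f(z) = -sqrt(-1/(C1 + 15*z))
 f(z) = sqrt(-1/(C1 + 15*z))


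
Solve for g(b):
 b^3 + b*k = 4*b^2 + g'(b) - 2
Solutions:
 g(b) = C1 + b^4/4 - 4*b^3/3 + b^2*k/2 + 2*b


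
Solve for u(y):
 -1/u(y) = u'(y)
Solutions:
 u(y) = -sqrt(C1 - 2*y)
 u(y) = sqrt(C1 - 2*y)


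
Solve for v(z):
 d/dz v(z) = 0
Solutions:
 v(z) = C1


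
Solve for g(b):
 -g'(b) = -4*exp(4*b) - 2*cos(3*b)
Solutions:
 g(b) = C1 + exp(4*b) + 2*sin(3*b)/3


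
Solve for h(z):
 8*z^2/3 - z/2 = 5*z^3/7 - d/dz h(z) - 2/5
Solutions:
 h(z) = C1 + 5*z^4/28 - 8*z^3/9 + z^2/4 - 2*z/5


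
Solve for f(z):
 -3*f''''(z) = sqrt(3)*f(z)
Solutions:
 f(z) = (C1*sin(sqrt(2)*3^(7/8)*z/6) + C2*cos(sqrt(2)*3^(7/8)*z/6))*exp(-sqrt(2)*3^(7/8)*z/6) + (C3*sin(sqrt(2)*3^(7/8)*z/6) + C4*cos(sqrt(2)*3^(7/8)*z/6))*exp(sqrt(2)*3^(7/8)*z/6)


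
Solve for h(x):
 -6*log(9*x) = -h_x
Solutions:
 h(x) = C1 + 6*x*log(x) - 6*x + x*log(531441)


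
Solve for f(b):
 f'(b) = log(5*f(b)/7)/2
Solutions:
 -2*Integral(1/(log(_y) - log(7) + log(5)), (_y, f(b))) = C1 - b


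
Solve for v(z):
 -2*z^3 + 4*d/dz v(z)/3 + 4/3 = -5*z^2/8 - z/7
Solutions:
 v(z) = C1 + 3*z^4/8 - 5*z^3/32 - 3*z^2/56 - z


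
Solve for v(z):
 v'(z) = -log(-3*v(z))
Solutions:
 Integral(1/(log(-_y) + log(3)), (_y, v(z))) = C1 - z


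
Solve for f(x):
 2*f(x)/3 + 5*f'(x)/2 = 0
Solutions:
 f(x) = C1*exp(-4*x/15)


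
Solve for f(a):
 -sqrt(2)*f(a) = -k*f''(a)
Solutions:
 f(a) = C1*exp(-2^(1/4)*a*sqrt(1/k)) + C2*exp(2^(1/4)*a*sqrt(1/k))


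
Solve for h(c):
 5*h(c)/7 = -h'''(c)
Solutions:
 h(c) = C3*exp(-5^(1/3)*7^(2/3)*c/7) + (C1*sin(sqrt(3)*5^(1/3)*7^(2/3)*c/14) + C2*cos(sqrt(3)*5^(1/3)*7^(2/3)*c/14))*exp(5^(1/3)*7^(2/3)*c/14)


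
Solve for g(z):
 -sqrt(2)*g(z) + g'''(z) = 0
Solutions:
 g(z) = C3*exp(2^(1/6)*z) + (C1*sin(2^(1/6)*sqrt(3)*z/2) + C2*cos(2^(1/6)*sqrt(3)*z/2))*exp(-2^(1/6)*z/2)


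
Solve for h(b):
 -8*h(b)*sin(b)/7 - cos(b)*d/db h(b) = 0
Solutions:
 h(b) = C1*cos(b)^(8/7)


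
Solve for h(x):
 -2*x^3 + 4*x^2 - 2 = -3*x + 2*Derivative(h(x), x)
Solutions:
 h(x) = C1 - x^4/4 + 2*x^3/3 + 3*x^2/4 - x


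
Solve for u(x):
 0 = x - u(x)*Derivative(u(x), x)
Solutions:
 u(x) = -sqrt(C1 + x^2)
 u(x) = sqrt(C1 + x^2)


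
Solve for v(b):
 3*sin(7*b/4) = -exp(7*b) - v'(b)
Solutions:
 v(b) = C1 - exp(7*b)/7 + 12*cos(7*b/4)/7


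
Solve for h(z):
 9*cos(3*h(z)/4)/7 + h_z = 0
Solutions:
 9*z/7 - 2*log(sin(3*h(z)/4) - 1)/3 + 2*log(sin(3*h(z)/4) + 1)/3 = C1


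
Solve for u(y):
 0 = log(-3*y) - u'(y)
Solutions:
 u(y) = C1 + y*log(-y) + y*(-1 + log(3))


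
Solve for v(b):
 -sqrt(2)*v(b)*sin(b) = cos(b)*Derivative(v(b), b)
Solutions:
 v(b) = C1*cos(b)^(sqrt(2))


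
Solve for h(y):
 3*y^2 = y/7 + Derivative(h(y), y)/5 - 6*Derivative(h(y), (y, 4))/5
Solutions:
 h(y) = C1 + C4*exp(6^(2/3)*y/6) + 5*y^3 - 5*y^2/14 + (C2*sin(2^(2/3)*3^(1/6)*y/4) + C3*cos(2^(2/3)*3^(1/6)*y/4))*exp(-6^(2/3)*y/12)


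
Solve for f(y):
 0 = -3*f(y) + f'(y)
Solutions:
 f(y) = C1*exp(3*y)


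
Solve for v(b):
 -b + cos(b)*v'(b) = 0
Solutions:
 v(b) = C1 + Integral(b/cos(b), b)


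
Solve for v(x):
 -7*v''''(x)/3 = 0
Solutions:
 v(x) = C1 + C2*x + C3*x^2 + C4*x^3


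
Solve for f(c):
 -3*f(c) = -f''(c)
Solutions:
 f(c) = C1*exp(-sqrt(3)*c) + C2*exp(sqrt(3)*c)


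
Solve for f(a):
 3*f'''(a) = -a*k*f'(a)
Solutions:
 f(a) = C1 + Integral(C2*airyai(3^(2/3)*a*(-k)^(1/3)/3) + C3*airybi(3^(2/3)*a*(-k)^(1/3)/3), a)


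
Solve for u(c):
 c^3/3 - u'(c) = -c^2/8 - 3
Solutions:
 u(c) = C1 + c^4/12 + c^3/24 + 3*c


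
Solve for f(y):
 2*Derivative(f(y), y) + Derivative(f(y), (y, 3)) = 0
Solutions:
 f(y) = C1 + C2*sin(sqrt(2)*y) + C3*cos(sqrt(2)*y)


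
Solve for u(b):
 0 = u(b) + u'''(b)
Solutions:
 u(b) = C3*exp(-b) + (C1*sin(sqrt(3)*b/2) + C2*cos(sqrt(3)*b/2))*exp(b/2)


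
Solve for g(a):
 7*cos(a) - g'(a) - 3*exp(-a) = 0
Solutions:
 g(a) = C1 + 7*sin(a) + 3*exp(-a)


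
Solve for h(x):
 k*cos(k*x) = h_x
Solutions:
 h(x) = C1 + sin(k*x)


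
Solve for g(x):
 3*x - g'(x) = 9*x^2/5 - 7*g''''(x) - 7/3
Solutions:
 g(x) = C1 + C4*exp(7^(2/3)*x/7) - 3*x^3/5 + 3*x^2/2 + 7*x/3 + (C2*sin(sqrt(3)*7^(2/3)*x/14) + C3*cos(sqrt(3)*7^(2/3)*x/14))*exp(-7^(2/3)*x/14)


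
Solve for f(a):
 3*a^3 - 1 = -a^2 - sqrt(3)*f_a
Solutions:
 f(a) = C1 - sqrt(3)*a^4/4 - sqrt(3)*a^3/9 + sqrt(3)*a/3


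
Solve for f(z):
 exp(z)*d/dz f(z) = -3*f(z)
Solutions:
 f(z) = C1*exp(3*exp(-z))


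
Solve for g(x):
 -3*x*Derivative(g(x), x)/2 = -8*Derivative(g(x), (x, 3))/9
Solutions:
 g(x) = C1 + Integral(C2*airyai(3*2^(2/3)*x/4) + C3*airybi(3*2^(2/3)*x/4), x)


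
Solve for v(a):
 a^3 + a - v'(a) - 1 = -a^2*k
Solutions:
 v(a) = C1 + a^4/4 + a^3*k/3 + a^2/2 - a


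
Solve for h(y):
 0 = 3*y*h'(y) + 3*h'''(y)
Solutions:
 h(y) = C1 + Integral(C2*airyai(-y) + C3*airybi(-y), y)


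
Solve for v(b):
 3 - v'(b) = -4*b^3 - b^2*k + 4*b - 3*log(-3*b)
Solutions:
 v(b) = C1 + b^4 + b^3*k/3 - 2*b^2 + 3*b*log(-b) + 3*b*log(3)


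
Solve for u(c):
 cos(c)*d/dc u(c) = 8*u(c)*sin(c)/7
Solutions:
 u(c) = C1/cos(c)^(8/7)


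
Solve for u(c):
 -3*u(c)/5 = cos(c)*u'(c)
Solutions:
 u(c) = C1*(sin(c) - 1)^(3/10)/(sin(c) + 1)^(3/10)


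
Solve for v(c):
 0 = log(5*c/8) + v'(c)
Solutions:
 v(c) = C1 - c*log(c) + c*log(8/5) + c


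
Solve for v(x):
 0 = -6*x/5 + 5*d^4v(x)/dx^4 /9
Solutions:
 v(x) = C1 + C2*x + C3*x^2 + C4*x^3 + 9*x^5/500


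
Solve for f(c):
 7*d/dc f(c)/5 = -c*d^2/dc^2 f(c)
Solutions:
 f(c) = C1 + C2/c^(2/5)


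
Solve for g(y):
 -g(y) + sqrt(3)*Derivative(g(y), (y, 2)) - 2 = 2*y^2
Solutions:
 g(y) = C1*exp(-3^(3/4)*y/3) + C2*exp(3^(3/4)*y/3) - 2*y^2 - 4*sqrt(3) - 2


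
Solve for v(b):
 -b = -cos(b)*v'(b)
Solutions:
 v(b) = C1 + Integral(b/cos(b), b)


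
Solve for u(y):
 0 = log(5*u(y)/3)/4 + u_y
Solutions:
 -4*Integral(1/(-log(_y) - log(5) + log(3)), (_y, u(y))) = C1 - y


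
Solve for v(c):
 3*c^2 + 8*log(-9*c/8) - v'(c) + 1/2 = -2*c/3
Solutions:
 v(c) = C1 + c^3 + c^2/3 + 8*c*log(-c) + c*(-24*log(2) - 15/2 + 16*log(3))


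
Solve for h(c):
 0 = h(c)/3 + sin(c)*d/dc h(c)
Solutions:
 h(c) = C1*(cos(c) + 1)^(1/6)/(cos(c) - 1)^(1/6)


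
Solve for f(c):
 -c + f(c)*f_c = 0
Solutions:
 f(c) = -sqrt(C1 + c^2)
 f(c) = sqrt(C1 + c^2)


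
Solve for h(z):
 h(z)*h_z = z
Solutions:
 h(z) = -sqrt(C1 + z^2)
 h(z) = sqrt(C1 + z^2)


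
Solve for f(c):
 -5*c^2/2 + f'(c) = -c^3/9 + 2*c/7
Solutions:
 f(c) = C1 - c^4/36 + 5*c^3/6 + c^2/7


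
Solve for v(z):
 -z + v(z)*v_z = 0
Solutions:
 v(z) = -sqrt(C1 + z^2)
 v(z) = sqrt(C1 + z^2)


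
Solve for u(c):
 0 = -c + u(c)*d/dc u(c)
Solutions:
 u(c) = -sqrt(C1 + c^2)
 u(c) = sqrt(C1 + c^2)


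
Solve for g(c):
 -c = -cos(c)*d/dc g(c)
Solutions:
 g(c) = C1 + Integral(c/cos(c), c)


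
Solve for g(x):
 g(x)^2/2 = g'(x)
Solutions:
 g(x) = -2/(C1 + x)


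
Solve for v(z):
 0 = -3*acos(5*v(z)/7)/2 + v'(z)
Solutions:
 Integral(1/acos(5*_y/7), (_y, v(z))) = C1 + 3*z/2


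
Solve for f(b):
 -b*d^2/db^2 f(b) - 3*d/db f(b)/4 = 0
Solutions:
 f(b) = C1 + C2*b^(1/4)


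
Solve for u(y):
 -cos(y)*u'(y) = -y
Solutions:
 u(y) = C1 + Integral(y/cos(y), y)


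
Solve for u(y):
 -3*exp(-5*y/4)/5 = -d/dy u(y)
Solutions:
 u(y) = C1 - 12*exp(-5*y/4)/25


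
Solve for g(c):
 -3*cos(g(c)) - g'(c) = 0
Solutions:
 g(c) = pi - asin((C1 + exp(6*c))/(C1 - exp(6*c)))
 g(c) = asin((C1 + exp(6*c))/(C1 - exp(6*c)))


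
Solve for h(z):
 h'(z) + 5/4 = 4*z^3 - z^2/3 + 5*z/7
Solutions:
 h(z) = C1 + z^4 - z^3/9 + 5*z^2/14 - 5*z/4


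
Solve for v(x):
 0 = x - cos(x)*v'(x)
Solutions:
 v(x) = C1 + Integral(x/cos(x), x)


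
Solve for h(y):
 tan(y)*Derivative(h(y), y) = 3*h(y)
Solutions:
 h(y) = C1*sin(y)^3


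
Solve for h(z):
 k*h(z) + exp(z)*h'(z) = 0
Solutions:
 h(z) = C1*exp(k*exp(-z))


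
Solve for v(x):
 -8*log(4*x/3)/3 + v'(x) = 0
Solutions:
 v(x) = C1 + 8*x*log(x)/3 - 8*x*log(3)/3 - 8*x/3 + 16*x*log(2)/3


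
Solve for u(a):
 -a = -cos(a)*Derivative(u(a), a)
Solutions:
 u(a) = C1 + Integral(a/cos(a), a)


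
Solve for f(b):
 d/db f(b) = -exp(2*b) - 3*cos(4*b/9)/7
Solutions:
 f(b) = C1 - exp(2*b)/2 - 27*sin(4*b/9)/28


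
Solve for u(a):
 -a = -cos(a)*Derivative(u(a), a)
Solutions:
 u(a) = C1 + Integral(a/cos(a), a)


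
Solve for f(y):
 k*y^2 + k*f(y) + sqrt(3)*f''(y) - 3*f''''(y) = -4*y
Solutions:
 f(y) = C1*exp(-sqrt(2)*3^(3/4)*y*sqrt(1 - sqrt(4*k + 1))/6) + C2*exp(sqrt(2)*3^(3/4)*y*sqrt(1 - sqrt(4*k + 1))/6) + C3*exp(-sqrt(2)*3^(3/4)*y*sqrt(sqrt(4*k + 1) + 1)/6) + C4*exp(sqrt(2)*3^(3/4)*y*sqrt(sqrt(4*k + 1) + 1)/6) - y^2 - 4*y/k + 2*sqrt(3)/k


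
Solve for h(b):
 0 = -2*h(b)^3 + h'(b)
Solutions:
 h(b) = -sqrt(2)*sqrt(-1/(C1 + 2*b))/2
 h(b) = sqrt(2)*sqrt(-1/(C1 + 2*b))/2


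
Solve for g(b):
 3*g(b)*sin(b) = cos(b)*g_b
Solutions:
 g(b) = C1/cos(b)^3


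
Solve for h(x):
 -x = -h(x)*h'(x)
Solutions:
 h(x) = -sqrt(C1 + x^2)
 h(x) = sqrt(C1 + x^2)


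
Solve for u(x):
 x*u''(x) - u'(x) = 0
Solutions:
 u(x) = C1 + C2*x^2


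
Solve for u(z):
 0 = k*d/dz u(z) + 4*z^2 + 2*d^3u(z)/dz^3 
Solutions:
 u(z) = C1 + C2*exp(-sqrt(2)*z*sqrt(-k)/2) + C3*exp(sqrt(2)*z*sqrt(-k)/2) - 4*z^3/(3*k) + 16*z/k^2


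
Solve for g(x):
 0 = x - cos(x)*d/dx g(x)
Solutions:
 g(x) = C1 + Integral(x/cos(x), x)


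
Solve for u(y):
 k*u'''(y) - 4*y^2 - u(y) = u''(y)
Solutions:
 u(y) = C1*exp(y*(-(sqrt(((27 + 2/k^2)^2 - 4/k^4)/k^2)/2 - 27/(2*k) - 1/k^3)^(1/3) + 1/k - 1/(k^2*(sqrt(((27 + 2/k^2)^2 - 4/k^4)/k^2)/2 - 27/(2*k) - 1/k^3)^(1/3)))/3) + C2*exp(y*((sqrt(((27 + 2/k^2)^2 - 4/k^4)/k^2)/2 - 27/(2*k) - 1/k^3)^(1/3) - sqrt(3)*I*(sqrt(((27 + 2/k^2)^2 - 4/k^4)/k^2)/2 - 27/(2*k) - 1/k^3)^(1/3) + 2/k - 4/(k^2*(-1 + sqrt(3)*I)*(sqrt(((27 + 2/k^2)^2 - 4/k^4)/k^2)/2 - 27/(2*k) - 1/k^3)^(1/3)))/6) + C3*exp(y*((sqrt(((27 + 2/k^2)^2 - 4/k^4)/k^2)/2 - 27/(2*k) - 1/k^3)^(1/3) + sqrt(3)*I*(sqrt(((27 + 2/k^2)^2 - 4/k^4)/k^2)/2 - 27/(2*k) - 1/k^3)^(1/3) + 2/k + 4/(k^2*(1 + sqrt(3)*I)*(sqrt(((27 + 2/k^2)^2 - 4/k^4)/k^2)/2 - 27/(2*k) - 1/k^3)^(1/3)))/6) - 4*y^2 + 8


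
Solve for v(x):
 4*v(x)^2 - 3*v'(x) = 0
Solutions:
 v(x) = -3/(C1 + 4*x)


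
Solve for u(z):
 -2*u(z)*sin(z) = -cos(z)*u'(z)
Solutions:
 u(z) = C1/cos(z)^2


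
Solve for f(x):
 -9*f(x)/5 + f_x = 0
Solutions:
 f(x) = C1*exp(9*x/5)


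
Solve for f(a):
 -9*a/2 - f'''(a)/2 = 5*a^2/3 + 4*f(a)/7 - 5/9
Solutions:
 f(a) = C3*exp(-2*7^(2/3)*a/7) - 35*a^2/12 - 63*a/8 + (C1*sin(sqrt(3)*7^(2/3)*a/7) + C2*cos(sqrt(3)*7^(2/3)*a/7))*exp(7^(2/3)*a/7) + 35/36


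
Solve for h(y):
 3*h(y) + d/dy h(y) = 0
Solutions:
 h(y) = C1*exp(-3*y)


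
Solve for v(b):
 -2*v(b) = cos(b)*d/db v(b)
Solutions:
 v(b) = C1*(sin(b) - 1)/(sin(b) + 1)


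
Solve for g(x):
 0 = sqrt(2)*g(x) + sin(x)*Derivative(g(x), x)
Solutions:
 g(x) = C1*(cos(x) + 1)^(sqrt(2)/2)/(cos(x) - 1)^(sqrt(2)/2)


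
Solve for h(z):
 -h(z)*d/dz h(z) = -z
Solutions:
 h(z) = -sqrt(C1 + z^2)
 h(z) = sqrt(C1 + z^2)


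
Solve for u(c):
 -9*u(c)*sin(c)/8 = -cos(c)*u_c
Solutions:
 u(c) = C1/cos(c)^(9/8)


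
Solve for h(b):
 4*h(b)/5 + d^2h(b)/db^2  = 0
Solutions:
 h(b) = C1*sin(2*sqrt(5)*b/5) + C2*cos(2*sqrt(5)*b/5)


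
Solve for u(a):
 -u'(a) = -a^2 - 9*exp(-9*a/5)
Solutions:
 u(a) = C1 + a^3/3 - 5*exp(-9*a/5)


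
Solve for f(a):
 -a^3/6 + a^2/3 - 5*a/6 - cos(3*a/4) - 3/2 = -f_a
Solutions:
 f(a) = C1 + a^4/24 - a^3/9 + 5*a^2/12 + 3*a/2 + 4*sin(3*a/4)/3


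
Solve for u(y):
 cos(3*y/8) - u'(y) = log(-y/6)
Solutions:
 u(y) = C1 - y*log(-y) + y + y*log(6) + 8*sin(3*y/8)/3


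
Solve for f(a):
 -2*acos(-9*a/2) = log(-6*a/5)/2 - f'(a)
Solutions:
 f(a) = C1 + a*log(-a)/2 + 2*a*acos(-9*a/2) - a*log(5) - a/2 + a*log(30)/2 + 2*sqrt(4 - 81*a^2)/9


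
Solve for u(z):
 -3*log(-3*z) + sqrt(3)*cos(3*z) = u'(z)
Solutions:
 u(z) = C1 - 3*z*log(-z) - 3*z*log(3) + 3*z + sqrt(3)*sin(3*z)/3


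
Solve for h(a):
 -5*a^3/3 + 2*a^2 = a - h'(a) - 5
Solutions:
 h(a) = C1 + 5*a^4/12 - 2*a^3/3 + a^2/2 - 5*a


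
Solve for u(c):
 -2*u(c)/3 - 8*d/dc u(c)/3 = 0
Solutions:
 u(c) = C1*exp(-c/4)


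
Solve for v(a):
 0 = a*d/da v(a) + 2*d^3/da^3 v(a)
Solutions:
 v(a) = C1 + Integral(C2*airyai(-2^(2/3)*a/2) + C3*airybi(-2^(2/3)*a/2), a)


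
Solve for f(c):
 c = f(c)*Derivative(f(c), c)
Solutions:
 f(c) = -sqrt(C1 + c^2)
 f(c) = sqrt(C1 + c^2)


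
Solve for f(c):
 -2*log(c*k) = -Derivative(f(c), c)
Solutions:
 f(c) = C1 + 2*c*log(c*k) - 2*c


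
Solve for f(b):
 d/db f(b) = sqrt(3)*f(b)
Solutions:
 f(b) = C1*exp(sqrt(3)*b)


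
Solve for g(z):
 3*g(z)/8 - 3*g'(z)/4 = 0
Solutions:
 g(z) = C1*exp(z/2)


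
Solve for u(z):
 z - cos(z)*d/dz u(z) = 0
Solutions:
 u(z) = C1 + Integral(z/cos(z), z)


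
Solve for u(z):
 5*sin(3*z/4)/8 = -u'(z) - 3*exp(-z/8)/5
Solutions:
 u(z) = C1 + 5*cos(3*z/4)/6 + 24*exp(-z/8)/5


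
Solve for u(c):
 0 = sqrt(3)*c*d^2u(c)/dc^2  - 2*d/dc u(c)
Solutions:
 u(c) = C1 + C2*c^(1 + 2*sqrt(3)/3)


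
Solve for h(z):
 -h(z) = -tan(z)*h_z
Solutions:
 h(z) = C1*sin(z)


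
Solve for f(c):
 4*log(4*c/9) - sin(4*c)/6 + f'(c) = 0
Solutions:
 f(c) = C1 - 4*c*log(c) - 8*c*log(2) + 4*c + 8*c*log(3) - cos(4*c)/24


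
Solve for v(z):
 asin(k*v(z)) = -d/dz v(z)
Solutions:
 Integral(1/asin(_y*k), (_y, v(z))) = C1 - z


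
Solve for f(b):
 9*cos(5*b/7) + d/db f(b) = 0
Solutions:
 f(b) = C1 - 63*sin(5*b/7)/5


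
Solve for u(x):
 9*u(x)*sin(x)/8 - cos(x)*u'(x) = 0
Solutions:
 u(x) = C1/cos(x)^(9/8)


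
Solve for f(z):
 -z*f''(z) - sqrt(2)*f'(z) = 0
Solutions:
 f(z) = C1 + C2*z^(1 - sqrt(2))


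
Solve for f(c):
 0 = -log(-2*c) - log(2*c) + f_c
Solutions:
 f(c) = C1 + 2*c*log(c) + c*(-2 + 2*log(2) + I*pi)


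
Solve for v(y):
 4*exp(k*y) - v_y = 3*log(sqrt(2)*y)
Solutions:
 v(y) = C1 - 3*y*log(y) + y*(3 - 3*log(2)/2) + Piecewise((4*exp(k*y)/k, Ne(k, 0)), (4*y, True))


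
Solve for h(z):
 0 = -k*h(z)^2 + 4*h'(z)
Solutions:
 h(z) = -4/(C1 + k*z)


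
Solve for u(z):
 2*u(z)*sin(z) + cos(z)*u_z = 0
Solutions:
 u(z) = C1*cos(z)^2


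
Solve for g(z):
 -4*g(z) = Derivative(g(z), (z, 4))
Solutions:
 g(z) = (C1*sin(z) + C2*cos(z))*exp(-z) + (C3*sin(z) + C4*cos(z))*exp(z)


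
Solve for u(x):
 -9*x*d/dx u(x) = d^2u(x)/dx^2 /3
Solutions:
 u(x) = C1 + C2*erf(3*sqrt(6)*x/2)


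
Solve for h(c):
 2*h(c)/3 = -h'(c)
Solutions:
 h(c) = C1*exp(-2*c/3)


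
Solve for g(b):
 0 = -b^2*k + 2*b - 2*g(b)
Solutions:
 g(b) = b*(-b*k + 2)/2


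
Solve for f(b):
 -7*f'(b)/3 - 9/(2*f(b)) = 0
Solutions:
 f(b) = -sqrt(C1 - 189*b)/7
 f(b) = sqrt(C1 - 189*b)/7


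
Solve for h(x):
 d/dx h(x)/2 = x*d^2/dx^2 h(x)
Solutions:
 h(x) = C1 + C2*x^(3/2)


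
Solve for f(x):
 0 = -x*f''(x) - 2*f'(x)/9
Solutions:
 f(x) = C1 + C2*x^(7/9)


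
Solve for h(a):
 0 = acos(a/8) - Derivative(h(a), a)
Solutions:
 h(a) = C1 + a*acos(a/8) - sqrt(64 - a^2)


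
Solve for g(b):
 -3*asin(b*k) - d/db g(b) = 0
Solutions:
 g(b) = C1 - 3*Piecewise((b*asin(b*k) + sqrt(-b^2*k^2 + 1)/k, Ne(k, 0)), (0, True))


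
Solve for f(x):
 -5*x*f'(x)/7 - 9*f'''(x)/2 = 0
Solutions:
 f(x) = C1 + Integral(C2*airyai(-1470^(1/3)*x/21) + C3*airybi(-1470^(1/3)*x/21), x)


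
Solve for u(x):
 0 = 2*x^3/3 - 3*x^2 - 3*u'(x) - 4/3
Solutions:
 u(x) = C1 + x^4/18 - x^3/3 - 4*x/9


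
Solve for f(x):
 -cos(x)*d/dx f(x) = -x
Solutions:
 f(x) = C1 + Integral(x/cos(x), x)


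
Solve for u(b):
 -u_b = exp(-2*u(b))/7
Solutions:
 u(b) = log(-sqrt(C1 - 14*b)) - log(7)
 u(b) = log(C1 - 14*b)/2 - log(7)


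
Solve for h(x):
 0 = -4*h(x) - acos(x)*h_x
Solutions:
 h(x) = C1*exp(-4*Integral(1/acos(x), x))


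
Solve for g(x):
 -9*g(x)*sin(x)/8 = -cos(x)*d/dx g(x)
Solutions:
 g(x) = C1/cos(x)^(9/8)


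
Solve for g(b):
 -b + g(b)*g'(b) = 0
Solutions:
 g(b) = -sqrt(C1 + b^2)
 g(b) = sqrt(C1 + b^2)


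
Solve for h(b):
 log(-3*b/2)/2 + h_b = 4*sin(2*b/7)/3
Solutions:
 h(b) = C1 - b*log(-b)/2 - b*log(3) + b/2 + b*log(6)/2 - 14*cos(2*b/7)/3


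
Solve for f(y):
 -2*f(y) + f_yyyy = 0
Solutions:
 f(y) = C1*exp(-2^(1/4)*y) + C2*exp(2^(1/4)*y) + C3*sin(2^(1/4)*y) + C4*cos(2^(1/4)*y)


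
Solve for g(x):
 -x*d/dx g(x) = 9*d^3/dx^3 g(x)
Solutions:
 g(x) = C1 + Integral(C2*airyai(-3^(1/3)*x/3) + C3*airybi(-3^(1/3)*x/3), x)


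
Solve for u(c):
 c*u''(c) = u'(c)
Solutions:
 u(c) = C1 + C2*c^2


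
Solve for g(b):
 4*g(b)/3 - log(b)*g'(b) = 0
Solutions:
 g(b) = C1*exp(4*li(b)/3)


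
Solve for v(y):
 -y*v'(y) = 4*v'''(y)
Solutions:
 v(y) = C1 + Integral(C2*airyai(-2^(1/3)*y/2) + C3*airybi(-2^(1/3)*y/2), y)


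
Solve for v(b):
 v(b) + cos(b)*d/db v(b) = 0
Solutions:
 v(b) = C1*sqrt(sin(b) - 1)/sqrt(sin(b) + 1)


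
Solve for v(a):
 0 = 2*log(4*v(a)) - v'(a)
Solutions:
 -Integral(1/(log(_y) + 2*log(2)), (_y, v(a)))/2 = C1 - a


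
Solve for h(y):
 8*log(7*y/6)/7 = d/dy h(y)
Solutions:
 h(y) = C1 + 8*y*log(y)/7 - 8*y*log(6)/7 - 8*y/7 + 8*y*log(7)/7


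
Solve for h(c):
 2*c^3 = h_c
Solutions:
 h(c) = C1 + c^4/2


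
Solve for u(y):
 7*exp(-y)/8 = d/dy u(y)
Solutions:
 u(y) = C1 - 7*exp(-y)/8


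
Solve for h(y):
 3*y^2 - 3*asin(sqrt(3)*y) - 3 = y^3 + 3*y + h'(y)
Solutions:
 h(y) = C1 - y^4/4 + y^3 - 3*y^2/2 - 3*y*asin(sqrt(3)*y) - 3*y - sqrt(3)*sqrt(1 - 3*y^2)


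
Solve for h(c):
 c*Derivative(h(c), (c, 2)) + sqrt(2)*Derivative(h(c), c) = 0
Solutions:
 h(c) = C1 + C2*c^(1 - sqrt(2))


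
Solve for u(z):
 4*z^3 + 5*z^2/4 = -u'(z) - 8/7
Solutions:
 u(z) = C1 - z^4 - 5*z^3/12 - 8*z/7


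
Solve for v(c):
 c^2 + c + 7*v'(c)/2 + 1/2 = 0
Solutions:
 v(c) = C1 - 2*c^3/21 - c^2/7 - c/7


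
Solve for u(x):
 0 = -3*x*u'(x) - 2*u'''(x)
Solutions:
 u(x) = C1 + Integral(C2*airyai(-2^(2/3)*3^(1/3)*x/2) + C3*airybi(-2^(2/3)*3^(1/3)*x/2), x)


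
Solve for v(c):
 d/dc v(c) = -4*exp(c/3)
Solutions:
 v(c) = C1 - 12*exp(c/3)


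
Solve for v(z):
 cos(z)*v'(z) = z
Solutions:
 v(z) = C1 + Integral(z/cos(z), z)


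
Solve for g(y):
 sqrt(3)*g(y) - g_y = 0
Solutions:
 g(y) = C1*exp(sqrt(3)*y)


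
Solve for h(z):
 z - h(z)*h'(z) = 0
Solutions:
 h(z) = -sqrt(C1 + z^2)
 h(z) = sqrt(C1 + z^2)


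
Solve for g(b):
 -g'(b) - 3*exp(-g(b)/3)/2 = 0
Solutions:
 g(b) = 3*log(C1 - b/2)


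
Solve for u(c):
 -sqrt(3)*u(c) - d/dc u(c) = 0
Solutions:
 u(c) = C1*exp(-sqrt(3)*c)


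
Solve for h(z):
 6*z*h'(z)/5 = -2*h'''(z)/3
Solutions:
 h(z) = C1 + Integral(C2*airyai(-15^(2/3)*z/5) + C3*airybi(-15^(2/3)*z/5), z)


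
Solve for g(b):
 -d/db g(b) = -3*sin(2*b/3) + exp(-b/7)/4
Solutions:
 g(b) = C1 - 9*cos(2*b/3)/2 + 7*exp(-b/7)/4


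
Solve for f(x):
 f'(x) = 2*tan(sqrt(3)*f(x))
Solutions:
 f(x) = sqrt(3)*(pi - asin(C1*exp(2*sqrt(3)*x)))/3
 f(x) = sqrt(3)*asin(C1*exp(2*sqrt(3)*x))/3


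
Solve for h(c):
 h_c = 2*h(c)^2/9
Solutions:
 h(c) = -9/(C1 + 2*c)


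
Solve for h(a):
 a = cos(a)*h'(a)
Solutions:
 h(a) = C1 + Integral(a/cos(a), a)


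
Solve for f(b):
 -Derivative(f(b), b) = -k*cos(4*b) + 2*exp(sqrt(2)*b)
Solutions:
 f(b) = C1 + k*sin(4*b)/4 - sqrt(2)*exp(sqrt(2)*b)


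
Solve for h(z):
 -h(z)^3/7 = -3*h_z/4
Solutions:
 h(z) = -sqrt(42)*sqrt(-1/(C1 + 4*z))/2
 h(z) = sqrt(42)*sqrt(-1/(C1 + 4*z))/2


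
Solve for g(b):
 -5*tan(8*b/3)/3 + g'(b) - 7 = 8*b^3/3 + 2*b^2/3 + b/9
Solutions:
 g(b) = C1 + 2*b^4/3 + 2*b^3/9 + b^2/18 + 7*b - 5*log(cos(8*b/3))/8


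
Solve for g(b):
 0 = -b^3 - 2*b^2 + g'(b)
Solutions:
 g(b) = C1 + b^4/4 + 2*b^3/3


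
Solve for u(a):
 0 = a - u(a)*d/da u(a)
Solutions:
 u(a) = -sqrt(C1 + a^2)
 u(a) = sqrt(C1 + a^2)


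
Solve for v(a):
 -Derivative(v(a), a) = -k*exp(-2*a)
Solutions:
 v(a) = C1 - k*exp(-2*a)/2


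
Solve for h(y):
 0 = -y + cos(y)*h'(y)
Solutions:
 h(y) = C1 + Integral(y/cos(y), y)


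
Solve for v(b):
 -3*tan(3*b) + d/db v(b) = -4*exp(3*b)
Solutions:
 v(b) = C1 - 4*exp(3*b)/3 - log(cos(3*b))


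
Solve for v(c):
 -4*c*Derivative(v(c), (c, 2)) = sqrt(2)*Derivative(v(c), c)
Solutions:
 v(c) = C1 + C2*c^(1 - sqrt(2)/4)


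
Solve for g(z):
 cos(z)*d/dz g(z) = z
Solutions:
 g(z) = C1 + Integral(z/cos(z), z)


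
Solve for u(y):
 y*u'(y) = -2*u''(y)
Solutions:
 u(y) = C1 + C2*erf(y/2)


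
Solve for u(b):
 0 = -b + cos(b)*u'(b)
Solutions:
 u(b) = C1 + Integral(b/cos(b), b)


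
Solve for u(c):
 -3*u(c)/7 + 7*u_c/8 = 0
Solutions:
 u(c) = C1*exp(24*c/49)


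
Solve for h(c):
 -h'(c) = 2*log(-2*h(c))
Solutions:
 Integral(1/(log(-_y) + log(2)), (_y, h(c)))/2 = C1 - c


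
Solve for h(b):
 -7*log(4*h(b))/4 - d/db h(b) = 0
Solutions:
 4*Integral(1/(log(_y) + 2*log(2)), (_y, h(b)))/7 = C1 - b


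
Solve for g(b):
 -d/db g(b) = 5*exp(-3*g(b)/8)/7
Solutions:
 g(b) = 8*log(C1 - 15*b/56)/3
 g(b) = 8*log(7^(2/3)*(-3^(1/3) - 3^(5/6)*I)*(C1 - 5*b)^(1/3)/28)
 g(b) = 8*log(7^(2/3)*(-3^(1/3) + 3^(5/6)*I)*(C1 - 5*b)^(1/3)/28)


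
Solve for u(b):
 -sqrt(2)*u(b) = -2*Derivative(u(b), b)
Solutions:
 u(b) = C1*exp(sqrt(2)*b/2)


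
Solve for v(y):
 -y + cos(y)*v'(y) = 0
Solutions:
 v(y) = C1 + Integral(y/cos(y), y)


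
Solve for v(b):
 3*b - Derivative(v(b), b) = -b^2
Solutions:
 v(b) = C1 + b^3/3 + 3*b^2/2


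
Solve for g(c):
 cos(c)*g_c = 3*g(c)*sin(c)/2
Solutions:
 g(c) = C1/cos(c)^(3/2)


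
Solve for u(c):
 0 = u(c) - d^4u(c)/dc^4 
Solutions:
 u(c) = C1*exp(-c) + C2*exp(c) + C3*sin(c) + C4*cos(c)


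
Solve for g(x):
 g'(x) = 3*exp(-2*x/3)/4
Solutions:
 g(x) = C1 - 9*exp(-2*x/3)/8


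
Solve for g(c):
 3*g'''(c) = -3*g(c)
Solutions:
 g(c) = C3*exp(-c) + (C1*sin(sqrt(3)*c/2) + C2*cos(sqrt(3)*c/2))*exp(c/2)


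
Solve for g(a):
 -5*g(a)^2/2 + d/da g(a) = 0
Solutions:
 g(a) = -2/(C1 + 5*a)


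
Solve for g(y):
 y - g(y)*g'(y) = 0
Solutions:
 g(y) = -sqrt(C1 + y^2)
 g(y) = sqrt(C1 + y^2)


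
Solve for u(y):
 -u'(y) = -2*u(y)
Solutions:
 u(y) = C1*exp(2*y)


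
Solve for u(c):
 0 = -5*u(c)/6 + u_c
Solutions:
 u(c) = C1*exp(5*c/6)


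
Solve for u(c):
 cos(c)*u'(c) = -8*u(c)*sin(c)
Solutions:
 u(c) = C1*cos(c)^8


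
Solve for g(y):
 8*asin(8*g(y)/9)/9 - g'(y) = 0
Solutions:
 Integral(1/asin(8*_y/9), (_y, g(y))) = C1 + 8*y/9


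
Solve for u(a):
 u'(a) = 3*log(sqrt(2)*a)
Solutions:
 u(a) = C1 + 3*a*log(a) - 3*a + 3*a*log(2)/2


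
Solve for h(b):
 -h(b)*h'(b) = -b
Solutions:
 h(b) = -sqrt(C1 + b^2)
 h(b) = sqrt(C1 + b^2)


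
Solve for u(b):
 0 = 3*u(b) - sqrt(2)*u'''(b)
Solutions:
 u(b) = C3*exp(2^(5/6)*3^(1/3)*b/2) + (C1*sin(6^(5/6)*b/4) + C2*cos(6^(5/6)*b/4))*exp(-2^(5/6)*3^(1/3)*b/4)


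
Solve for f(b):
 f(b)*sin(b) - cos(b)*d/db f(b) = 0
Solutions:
 f(b) = C1/cos(b)
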